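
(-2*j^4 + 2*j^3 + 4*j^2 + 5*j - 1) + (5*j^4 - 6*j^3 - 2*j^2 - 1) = 3*j^4 - 4*j^3 + 2*j^2 + 5*j - 2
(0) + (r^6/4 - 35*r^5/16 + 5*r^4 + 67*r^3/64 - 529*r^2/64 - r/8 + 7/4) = r^6/4 - 35*r^5/16 + 5*r^4 + 67*r^3/64 - 529*r^2/64 - r/8 + 7/4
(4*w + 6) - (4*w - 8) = 14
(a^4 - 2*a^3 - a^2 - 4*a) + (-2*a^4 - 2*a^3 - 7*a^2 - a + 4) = -a^4 - 4*a^3 - 8*a^2 - 5*a + 4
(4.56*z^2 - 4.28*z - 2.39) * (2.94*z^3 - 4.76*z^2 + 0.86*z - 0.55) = 13.4064*z^5 - 34.2888*z^4 + 17.2678*z^3 + 5.1876*z^2 + 0.2986*z + 1.3145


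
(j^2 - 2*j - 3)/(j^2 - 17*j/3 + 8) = 3*(j + 1)/(3*j - 8)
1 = 1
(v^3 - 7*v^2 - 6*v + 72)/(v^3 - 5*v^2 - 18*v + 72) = (v^2 - v - 12)/(v^2 + v - 12)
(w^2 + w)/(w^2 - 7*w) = (w + 1)/(w - 7)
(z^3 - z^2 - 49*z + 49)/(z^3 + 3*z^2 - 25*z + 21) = (z - 7)/(z - 3)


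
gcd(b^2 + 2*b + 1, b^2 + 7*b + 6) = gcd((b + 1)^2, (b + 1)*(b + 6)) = b + 1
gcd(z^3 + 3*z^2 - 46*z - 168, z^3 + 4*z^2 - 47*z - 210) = z^2 - z - 42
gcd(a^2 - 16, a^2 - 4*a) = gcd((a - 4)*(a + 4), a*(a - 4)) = a - 4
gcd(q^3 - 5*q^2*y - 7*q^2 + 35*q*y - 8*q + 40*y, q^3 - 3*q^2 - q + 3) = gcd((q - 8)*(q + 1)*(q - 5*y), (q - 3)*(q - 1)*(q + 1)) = q + 1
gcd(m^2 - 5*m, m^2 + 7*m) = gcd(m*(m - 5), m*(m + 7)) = m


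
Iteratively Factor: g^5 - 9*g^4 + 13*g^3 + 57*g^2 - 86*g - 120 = (g + 2)*(g^4 - 11*g^3 + 35*g^2 - 13*g - 60) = (g - 5)*(g + 2)*(g^3 - 6*g^2 + 5*g + 12) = (g - 5)*(g - 4)*(g + 2)*(g^2 - 2*g - 3) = (g - 5)*(g - 4)*(g - 3)*(g + 2)*(g + 1)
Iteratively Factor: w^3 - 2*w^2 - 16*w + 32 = (w + 4)*(w^2 - 6*w + 8) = (w - 2)*(w + 4)*(w - 4)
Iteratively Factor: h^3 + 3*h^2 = (h)*(h^2 + 3*h) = h^2*(h + 3)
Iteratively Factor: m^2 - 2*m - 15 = (m - 5)*(m + 3)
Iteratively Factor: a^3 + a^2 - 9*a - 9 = (a + 3)*(a^2 - 2*a - 3) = (a - 3)*(a + 3)*(a + 1)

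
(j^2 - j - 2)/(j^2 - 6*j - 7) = (j - 2)/(j - 7)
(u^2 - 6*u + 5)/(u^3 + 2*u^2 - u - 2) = (u - 5)/(u^2 + 3*u + 2)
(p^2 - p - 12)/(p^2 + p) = (p^2 - p - 12)/(p*(p + 1))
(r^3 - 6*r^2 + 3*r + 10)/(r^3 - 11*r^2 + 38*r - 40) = (r + 1)/(r - 4)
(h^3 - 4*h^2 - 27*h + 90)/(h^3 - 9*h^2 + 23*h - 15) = (h^2 - h - 30)/(h^2 - 6*h + 5)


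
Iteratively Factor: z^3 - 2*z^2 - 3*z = (z)*(z^2 - 2*z - 3) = z*(z + 1)*(z - 3)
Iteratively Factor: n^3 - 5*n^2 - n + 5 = (n - 1)*(n^2 - 4*n - 5) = (n - 5)*(n - 1)*(n + 1)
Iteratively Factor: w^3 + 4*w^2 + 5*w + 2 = (w + 1)*(w^2 + 3*w + 2) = (w + 1)*(w + 2)*(w + 1)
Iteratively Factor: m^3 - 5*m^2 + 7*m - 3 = (m - 1)*(m^2 - 4*m + 3) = (m - 3)*(m - 1)*(m - 1)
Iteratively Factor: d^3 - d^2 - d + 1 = (d + 1)*(d^2 - 2*d + 1) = (d - 1)*(d + 1)*(d - 1)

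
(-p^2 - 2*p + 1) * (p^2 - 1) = -p^4 - 2*p^3 + 2*p^2 + 2*p - 1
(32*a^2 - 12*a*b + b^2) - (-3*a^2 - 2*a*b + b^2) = 35*a^2 - 10*a*b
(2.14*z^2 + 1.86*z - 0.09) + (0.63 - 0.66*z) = 2.14*z^2 + 1.2*z + 0.54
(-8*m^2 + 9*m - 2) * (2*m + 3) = -16*m^3 - 6*m^2 + 23*m - 6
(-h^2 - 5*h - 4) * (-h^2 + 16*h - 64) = h^4 - 11*h^3 - 12*h^2 + 256*h + 256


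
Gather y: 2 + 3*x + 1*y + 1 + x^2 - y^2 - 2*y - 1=x^2 + 3*x - y^2 - y + 2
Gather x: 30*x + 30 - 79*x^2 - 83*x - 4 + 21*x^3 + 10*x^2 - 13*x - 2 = 21*x^3 - 69*x^2 - 66*x + 24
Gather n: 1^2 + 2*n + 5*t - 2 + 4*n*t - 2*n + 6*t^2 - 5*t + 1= 4*n*t + 6*t^2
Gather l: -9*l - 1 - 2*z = -9*l - 2*z - 1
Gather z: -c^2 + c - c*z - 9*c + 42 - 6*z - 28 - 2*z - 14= -c^2 - 8*c + z*(-c - 8)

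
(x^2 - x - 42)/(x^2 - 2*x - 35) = (x + 6)/(x + 5)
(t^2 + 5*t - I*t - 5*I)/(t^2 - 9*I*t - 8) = (t + 5)/(t - 8*I)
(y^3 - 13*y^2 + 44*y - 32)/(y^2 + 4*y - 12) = (y^3 - 13*y^2 + 44*y - 32)/(y^2 + 4*y - 12)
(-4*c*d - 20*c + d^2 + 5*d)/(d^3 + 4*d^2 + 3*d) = (-4*c*d - 20*c + d^2 + 5*d)/(d*(d^2 + 4*d + 3))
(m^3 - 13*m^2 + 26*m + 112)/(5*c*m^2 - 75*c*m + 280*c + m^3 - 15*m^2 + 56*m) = (m + 2)/(5*c + m)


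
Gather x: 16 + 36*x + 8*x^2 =8*x^2 + 36*x + 16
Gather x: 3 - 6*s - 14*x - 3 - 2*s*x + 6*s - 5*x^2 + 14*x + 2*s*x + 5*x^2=0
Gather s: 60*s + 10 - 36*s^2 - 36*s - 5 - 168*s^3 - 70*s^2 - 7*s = -168*s^3 - 106*s^2 + 17*s + 5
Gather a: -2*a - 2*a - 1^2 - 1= -4*a - 2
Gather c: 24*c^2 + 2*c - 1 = 24*c^2 + 2*c - 1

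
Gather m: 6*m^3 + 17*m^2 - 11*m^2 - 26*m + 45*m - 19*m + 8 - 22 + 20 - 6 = 6*m^3 + 6*m^2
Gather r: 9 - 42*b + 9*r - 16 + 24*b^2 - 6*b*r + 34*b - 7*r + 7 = 24*b^2 - 8*b + r*(2 - 6*b)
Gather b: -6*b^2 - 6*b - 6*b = -6*b^2 - 12*b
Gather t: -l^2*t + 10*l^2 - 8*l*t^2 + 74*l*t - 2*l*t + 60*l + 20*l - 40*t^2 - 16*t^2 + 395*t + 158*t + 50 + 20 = 10*l^2 + 80*l + t^2*(-8*l - 56) + t*(-l^2 + 72*l + 553) + 70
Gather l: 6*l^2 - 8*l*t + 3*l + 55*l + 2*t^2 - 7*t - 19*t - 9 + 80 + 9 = 6*l^2 + l*(58 - 8*t) + 2*t^2 - 26*t + 80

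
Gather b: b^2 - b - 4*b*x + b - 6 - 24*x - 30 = b^2 - 4*b*x - 24*x - 36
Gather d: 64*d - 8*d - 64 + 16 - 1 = 56*d - 49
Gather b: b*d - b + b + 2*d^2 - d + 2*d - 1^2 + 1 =b*d + 2*d^2 + d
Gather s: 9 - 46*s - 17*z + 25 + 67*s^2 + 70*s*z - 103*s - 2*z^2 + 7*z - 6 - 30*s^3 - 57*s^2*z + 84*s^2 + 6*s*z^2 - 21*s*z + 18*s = -30*s^3 + s^2*(151 - 57*z) + s*(6*z^2 + 49*z - 131) - 2*z^2 - 10*z + 28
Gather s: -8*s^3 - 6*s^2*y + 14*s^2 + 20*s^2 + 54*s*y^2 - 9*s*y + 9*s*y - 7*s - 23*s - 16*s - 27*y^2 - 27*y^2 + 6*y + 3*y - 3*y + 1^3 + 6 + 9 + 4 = -8*s^3 + s^2*(34 - 6*y) + s*(54*y^2 - 46) - 54*y^2 + 6*y + 20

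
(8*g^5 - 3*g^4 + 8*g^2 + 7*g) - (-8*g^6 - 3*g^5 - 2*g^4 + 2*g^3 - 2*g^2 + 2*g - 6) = 8*g^6 + 11*g^5 - g^4 - 2*g^3 + 10*g^2 + 5*g + 6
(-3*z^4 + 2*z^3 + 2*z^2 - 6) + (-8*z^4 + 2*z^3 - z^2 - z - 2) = -11*z^4 + 4*z^3 + z^2 - z - 8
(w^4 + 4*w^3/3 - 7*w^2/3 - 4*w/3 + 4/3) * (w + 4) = w^5 + 16*w^4/3 + 3*w^3 - 32*w^2/3 - 4*w + 16/3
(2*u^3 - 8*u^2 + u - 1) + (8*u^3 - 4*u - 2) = 10*u^3 - 8*u^2 - 3*u - 3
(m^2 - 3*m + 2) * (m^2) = m^4 - 3*m^3 + 2*m^2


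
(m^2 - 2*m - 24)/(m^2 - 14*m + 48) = (m + 4)/(m - 8)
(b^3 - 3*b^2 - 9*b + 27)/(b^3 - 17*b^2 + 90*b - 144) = (b^2 - 9)/(b^2 - 14*b + 48)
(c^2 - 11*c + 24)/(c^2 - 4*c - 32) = (c - 3)/(c + 4)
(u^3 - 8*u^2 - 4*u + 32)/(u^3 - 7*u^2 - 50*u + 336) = (u^2 - 4)/(u^2 + u - 42)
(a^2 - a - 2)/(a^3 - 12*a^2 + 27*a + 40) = (a - 2)/(a^2 - 13*a + 40)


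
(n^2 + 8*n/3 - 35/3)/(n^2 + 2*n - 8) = (3*n^2 + 8*n - 35)/(3*(n^2 + 2*n - 8))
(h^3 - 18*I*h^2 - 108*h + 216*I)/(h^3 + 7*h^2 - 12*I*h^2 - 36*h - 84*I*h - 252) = (h - 6*I)/(h + 7)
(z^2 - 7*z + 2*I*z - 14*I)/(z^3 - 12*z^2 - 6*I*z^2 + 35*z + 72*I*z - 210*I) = (z + 2*I)/(z^2 - z*(5 + 6*I) + 30*I)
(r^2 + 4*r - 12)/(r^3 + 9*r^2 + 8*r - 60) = 1/(r + 5)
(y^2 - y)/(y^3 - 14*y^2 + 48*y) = (y - 1)/(y^2 - 14*y + 48)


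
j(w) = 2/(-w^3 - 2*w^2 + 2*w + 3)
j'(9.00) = 0.00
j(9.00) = 0.00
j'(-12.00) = 0.00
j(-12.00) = 0.00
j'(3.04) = 0.05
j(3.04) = -0.05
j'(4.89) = 0.01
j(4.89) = -0.01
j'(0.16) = -0.24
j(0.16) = 0.61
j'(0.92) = 1.50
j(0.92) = 0.84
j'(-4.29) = 0.05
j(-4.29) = 0.05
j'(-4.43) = 0.04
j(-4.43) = 0.05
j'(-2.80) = 1.53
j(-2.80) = 0.54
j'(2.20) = 0.26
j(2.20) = -0.15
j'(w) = 2*(3*w^2 + 4*w - 2)/(-w^3 - 2*w^2 + 2*w + 3)^2 = 2*(3*w^2 + 4*w - 2)/(w^3 + 2*w^2 - 2*w - 3)^2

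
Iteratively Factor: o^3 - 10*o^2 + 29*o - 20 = (o - 5)*(o^2 - 5*o + 4) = (o - 5)*(o - 4)*(o - 1)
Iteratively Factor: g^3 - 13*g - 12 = (g - 4)*(g^2 + 4*g + 3) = (g - 4)*(g + 1)*(g + 3)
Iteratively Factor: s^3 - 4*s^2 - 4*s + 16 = (s - 2)*(s^2 - 2*s - 8) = (s - 4)*(s - 2)*(s + 2)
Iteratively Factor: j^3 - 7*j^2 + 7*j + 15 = (j - 3)*(j^2 - 4*j - 5) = (j - 3)*(j + 1)*(j - 5)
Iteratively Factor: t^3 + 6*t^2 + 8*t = (t)*(t^2 + 6*t + 8) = t*(t + 2)*(t + 4)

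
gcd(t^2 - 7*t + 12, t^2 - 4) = 1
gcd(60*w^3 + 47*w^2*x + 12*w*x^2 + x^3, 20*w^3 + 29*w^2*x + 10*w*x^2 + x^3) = 20*w^2 + 9*w*x + x^2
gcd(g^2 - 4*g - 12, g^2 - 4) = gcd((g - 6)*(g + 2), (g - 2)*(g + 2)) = g + 2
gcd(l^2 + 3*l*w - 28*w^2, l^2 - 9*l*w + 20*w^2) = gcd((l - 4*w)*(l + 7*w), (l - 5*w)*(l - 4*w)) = -l + 4*w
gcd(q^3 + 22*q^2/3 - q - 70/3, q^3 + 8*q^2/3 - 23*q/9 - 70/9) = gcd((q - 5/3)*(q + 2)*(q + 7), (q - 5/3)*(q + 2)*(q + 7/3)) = q^2 + q/3 - 10/3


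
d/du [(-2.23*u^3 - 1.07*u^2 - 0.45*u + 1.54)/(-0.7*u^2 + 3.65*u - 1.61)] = (1.561*u^4 - 16.279*u^3 + 6.5504*u^2 + 5.6014*u - 4.8965)/(0.49*u^4 - 5.11*u^3 + 15.5765*u^2 - 11.753*u + 2.5921)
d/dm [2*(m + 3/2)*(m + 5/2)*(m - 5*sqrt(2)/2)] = 6*m^2 - 10*sqrt(2)*m + 16*m - 20*sqrt(2) + 15/2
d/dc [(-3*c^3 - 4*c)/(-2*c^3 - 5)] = (-16*c^3 + 45*c^2 + 20)/(4*c^6 + 20*c^3 + 25)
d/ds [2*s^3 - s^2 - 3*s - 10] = 6*s^2 - 2*s - 3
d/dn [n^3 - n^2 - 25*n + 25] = 3*n^2 - 2*n - 25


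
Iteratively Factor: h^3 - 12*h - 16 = (h + 2)*(h^2 - 2*h - 8) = (h - 4)*(h + 2)*(h + 2)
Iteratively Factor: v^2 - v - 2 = (v - 2)*(v + 1)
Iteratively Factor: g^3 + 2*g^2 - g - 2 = (g - 1)*(g^2 + 3*g + 2) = (g - 1)*(g + 1)*(g + 2)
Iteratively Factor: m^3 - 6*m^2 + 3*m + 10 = (m - 2)*(m^2 - 4*m - 5) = (m - 5)*(m - 2)*(m + 1)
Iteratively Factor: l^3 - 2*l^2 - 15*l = (l)*(l^2 - 2*l - 15) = l*(l + 3)*(l - 5)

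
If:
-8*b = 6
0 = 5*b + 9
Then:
No Solution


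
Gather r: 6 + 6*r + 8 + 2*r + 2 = 8*r + 16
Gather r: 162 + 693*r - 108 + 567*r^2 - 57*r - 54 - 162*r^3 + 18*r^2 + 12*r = -162*r^3 + 585*r^2 + 648*r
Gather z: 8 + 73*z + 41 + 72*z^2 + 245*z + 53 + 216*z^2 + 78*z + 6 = 288*z^2 + 396*z + 108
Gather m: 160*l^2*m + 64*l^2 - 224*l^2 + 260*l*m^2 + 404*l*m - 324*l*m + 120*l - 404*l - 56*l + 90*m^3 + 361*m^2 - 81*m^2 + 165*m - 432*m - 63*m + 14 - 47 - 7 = -160*l^2 - 340*l + 90*m^3 + m^2*(260*l + 280) + m*(160*l^2 + 80*l - 330) - 40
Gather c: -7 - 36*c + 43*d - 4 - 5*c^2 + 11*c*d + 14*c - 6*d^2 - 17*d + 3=-5*c^2 + c*(11*d - 22) - 6*d^2 + 26*d - 8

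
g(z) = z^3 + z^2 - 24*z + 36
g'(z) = 3*z^2 + 2*z - 24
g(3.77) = 13.32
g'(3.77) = 26.18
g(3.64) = 10.12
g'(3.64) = 23.03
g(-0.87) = 56.98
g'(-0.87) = -23.47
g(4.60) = 44.10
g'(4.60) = 48.68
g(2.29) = -1.71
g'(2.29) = -3.69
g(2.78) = -1.51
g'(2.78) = 4.75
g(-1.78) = 76.25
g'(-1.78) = -18.05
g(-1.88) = 78.01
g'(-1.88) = -17.16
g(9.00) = 630.00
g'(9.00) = 237.00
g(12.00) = 1620.00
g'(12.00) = 432.00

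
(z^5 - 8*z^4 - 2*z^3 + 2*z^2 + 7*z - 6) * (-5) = -5*z^5 + 40*z^4 + 10*z^3 - 10*z^2 - 35*z + 30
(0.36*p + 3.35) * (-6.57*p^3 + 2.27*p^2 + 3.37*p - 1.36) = -2.3652*p^4 - 21.1923*p^3 + 8.8177*p^2 + 10.7999*p - 4.556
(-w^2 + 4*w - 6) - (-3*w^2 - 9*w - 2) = 2*w^2 + 13*w - 4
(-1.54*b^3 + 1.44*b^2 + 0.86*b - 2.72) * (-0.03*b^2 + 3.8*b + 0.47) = 0.0462*b^5 - 5.8952*b^4 + 4.7224*b^3 + 4.0264*b^2 - 9.9318*b - 1.2784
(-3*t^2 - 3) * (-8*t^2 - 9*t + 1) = 24*t^4 + 27*t^3 + 21*t^2 + 27*t - 3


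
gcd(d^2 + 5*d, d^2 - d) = d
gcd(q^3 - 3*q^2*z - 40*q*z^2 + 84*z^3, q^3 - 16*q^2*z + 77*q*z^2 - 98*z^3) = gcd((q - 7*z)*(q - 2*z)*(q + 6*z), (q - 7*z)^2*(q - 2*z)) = q^2 - 9*q*z + 14*z^2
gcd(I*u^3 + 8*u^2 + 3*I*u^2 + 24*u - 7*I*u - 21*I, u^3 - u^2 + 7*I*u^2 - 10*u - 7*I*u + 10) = 1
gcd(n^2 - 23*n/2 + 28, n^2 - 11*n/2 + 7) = n - 7/2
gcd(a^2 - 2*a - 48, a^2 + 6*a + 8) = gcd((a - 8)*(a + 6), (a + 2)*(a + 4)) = 1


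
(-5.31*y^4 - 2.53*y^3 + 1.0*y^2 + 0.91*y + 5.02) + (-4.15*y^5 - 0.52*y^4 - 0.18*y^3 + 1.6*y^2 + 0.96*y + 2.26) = -4.15*y^5 - 5.83*y^4 - 2.71*y^3 + 2.6*y^2 + 1.87*y + 7.28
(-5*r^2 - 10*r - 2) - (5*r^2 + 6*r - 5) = -10*r^2 - 16*r + 3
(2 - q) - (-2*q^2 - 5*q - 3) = 2*q^2 + 4*q + 5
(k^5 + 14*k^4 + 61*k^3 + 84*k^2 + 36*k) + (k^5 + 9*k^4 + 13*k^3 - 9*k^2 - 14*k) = 2*k^5 + 23*k^4 + 74*k^3 + 75*k^2 + 22*k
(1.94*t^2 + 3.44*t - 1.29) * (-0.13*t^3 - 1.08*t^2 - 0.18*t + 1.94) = -0.2522*t^5 - 2.5424*t^4 - 3.8967*t^3 + 4.5376*t^2 + 6.9058*t - 2.5026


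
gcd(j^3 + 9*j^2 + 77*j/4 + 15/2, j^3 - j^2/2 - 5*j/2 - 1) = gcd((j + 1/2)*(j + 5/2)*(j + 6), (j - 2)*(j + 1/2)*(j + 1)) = j + 1/2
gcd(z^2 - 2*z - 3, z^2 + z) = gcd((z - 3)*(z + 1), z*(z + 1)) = z + 1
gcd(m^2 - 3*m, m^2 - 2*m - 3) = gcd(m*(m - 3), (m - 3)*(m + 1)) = m - 3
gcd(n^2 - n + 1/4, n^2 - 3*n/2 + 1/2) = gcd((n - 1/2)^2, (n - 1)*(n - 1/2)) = n - 1/2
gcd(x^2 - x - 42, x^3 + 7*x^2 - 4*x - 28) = 1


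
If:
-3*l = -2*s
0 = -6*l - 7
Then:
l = -7/6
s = -7/4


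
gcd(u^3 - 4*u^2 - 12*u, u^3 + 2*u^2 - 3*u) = u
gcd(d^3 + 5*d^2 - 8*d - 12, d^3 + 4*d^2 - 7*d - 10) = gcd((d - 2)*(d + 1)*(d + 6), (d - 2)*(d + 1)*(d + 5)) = d^2 - d - 2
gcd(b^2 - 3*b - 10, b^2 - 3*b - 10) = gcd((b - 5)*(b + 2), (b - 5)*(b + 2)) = b^2 - 3*b - 10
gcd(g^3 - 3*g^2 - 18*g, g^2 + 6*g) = g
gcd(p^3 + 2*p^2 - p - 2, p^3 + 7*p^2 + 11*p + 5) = p + 1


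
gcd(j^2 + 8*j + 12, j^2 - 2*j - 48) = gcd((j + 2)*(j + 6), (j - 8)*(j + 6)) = j + 6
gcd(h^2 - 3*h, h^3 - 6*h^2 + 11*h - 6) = h - 3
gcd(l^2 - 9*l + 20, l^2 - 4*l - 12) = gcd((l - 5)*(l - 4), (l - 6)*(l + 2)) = 1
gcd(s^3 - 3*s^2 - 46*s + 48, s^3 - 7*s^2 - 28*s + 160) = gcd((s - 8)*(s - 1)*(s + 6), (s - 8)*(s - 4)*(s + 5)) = s - 8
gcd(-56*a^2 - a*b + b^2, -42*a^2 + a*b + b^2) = 7*a + b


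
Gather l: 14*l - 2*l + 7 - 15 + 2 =12*l - 6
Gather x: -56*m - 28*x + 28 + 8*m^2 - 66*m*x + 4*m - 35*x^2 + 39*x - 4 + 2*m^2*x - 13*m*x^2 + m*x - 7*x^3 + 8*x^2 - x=8*m^2 - 52*m - 7*x^3 + x^2*(-13*m - 27) + x*(2*m^2 - 65*m + 10) + 24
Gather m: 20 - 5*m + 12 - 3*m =32 - 8*m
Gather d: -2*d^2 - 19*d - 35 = -2*d^2 - 19*d - 35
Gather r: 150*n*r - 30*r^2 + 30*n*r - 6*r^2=180*n*r - 36*r^2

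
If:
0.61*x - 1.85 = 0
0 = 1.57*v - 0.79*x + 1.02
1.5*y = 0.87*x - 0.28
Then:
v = 0.88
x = 3.03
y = 1.57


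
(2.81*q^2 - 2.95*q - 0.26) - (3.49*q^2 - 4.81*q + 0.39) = -0.68*q^2 + 1.86*q - 0.65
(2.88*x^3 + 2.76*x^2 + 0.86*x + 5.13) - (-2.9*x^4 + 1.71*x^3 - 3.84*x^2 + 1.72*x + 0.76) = 2.9*x^4 + 1.17*x^3 + 6.6*x^2 - 0.86*x + 4.37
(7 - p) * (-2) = 2*p - 14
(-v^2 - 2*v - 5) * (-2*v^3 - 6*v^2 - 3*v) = 2*v^5 + 10*v^4 + 25*v^3 + 36*v^2 + 15*v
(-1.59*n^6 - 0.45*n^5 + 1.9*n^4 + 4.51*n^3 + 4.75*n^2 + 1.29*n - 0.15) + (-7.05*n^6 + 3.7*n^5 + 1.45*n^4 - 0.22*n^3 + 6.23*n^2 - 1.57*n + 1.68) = -8.64*n^6 + 3.25*n^5 + 3.35*n^4 + 4.29*n^3 + 10.98*n^2 - 0.28*n + 1.53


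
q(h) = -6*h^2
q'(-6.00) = 72.00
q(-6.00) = -216.00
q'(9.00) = -108.00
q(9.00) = -486.00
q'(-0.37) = 4.44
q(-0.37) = -0.82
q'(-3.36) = 40.32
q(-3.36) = -67.74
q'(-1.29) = 15.48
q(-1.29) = -9.98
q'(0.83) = -9.96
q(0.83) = -4.13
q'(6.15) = -73.80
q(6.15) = -226.94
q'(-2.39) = 28.68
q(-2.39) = -34.27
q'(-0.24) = 2.88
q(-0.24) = -0.35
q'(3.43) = -41.16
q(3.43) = -70.59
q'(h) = -12*h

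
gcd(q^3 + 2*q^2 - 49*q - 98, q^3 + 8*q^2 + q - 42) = q + 7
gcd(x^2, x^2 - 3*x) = x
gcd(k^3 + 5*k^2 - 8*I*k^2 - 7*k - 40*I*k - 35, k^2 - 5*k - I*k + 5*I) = k - I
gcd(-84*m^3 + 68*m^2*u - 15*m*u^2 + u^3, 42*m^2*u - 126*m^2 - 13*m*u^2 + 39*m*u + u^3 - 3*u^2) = 42*m^2 - 13*m*u + u^2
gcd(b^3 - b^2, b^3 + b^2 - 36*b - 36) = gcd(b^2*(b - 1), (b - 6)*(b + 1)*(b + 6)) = 1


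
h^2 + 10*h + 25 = (h + 5)^2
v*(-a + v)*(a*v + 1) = -a^2*v^2 + a*v^3 - a*v + v^2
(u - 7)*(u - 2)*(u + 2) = u^3 - 7*u^2 - 4*u + 28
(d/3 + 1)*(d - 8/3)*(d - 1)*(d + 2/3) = d^4/3 - 79*d^2/27 + 22*d/27 + 16/9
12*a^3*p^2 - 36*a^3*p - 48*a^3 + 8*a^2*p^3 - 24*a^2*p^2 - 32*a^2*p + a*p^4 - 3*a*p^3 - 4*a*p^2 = (2*a + p)*(6*a + p)*(p - 4)*(a*p + a)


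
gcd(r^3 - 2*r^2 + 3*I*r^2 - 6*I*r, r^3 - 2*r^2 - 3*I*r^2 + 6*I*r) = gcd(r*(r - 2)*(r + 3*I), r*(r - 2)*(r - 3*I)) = r^2 - 2*r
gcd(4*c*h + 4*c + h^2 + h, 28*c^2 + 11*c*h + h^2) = 4*c + h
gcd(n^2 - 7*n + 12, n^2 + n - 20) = n - 4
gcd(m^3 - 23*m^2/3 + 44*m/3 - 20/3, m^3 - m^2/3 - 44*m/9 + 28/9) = m^2 - 8*m/3 + 4/3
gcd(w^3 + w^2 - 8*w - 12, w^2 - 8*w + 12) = 1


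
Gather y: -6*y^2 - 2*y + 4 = -6*y^2 - 2*y + 4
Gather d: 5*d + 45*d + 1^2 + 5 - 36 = 50*d - 30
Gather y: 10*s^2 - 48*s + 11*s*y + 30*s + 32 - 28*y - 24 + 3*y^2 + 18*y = 10*s^2 - 18*s + 3*y^2 + y*(11*s - 10) + 8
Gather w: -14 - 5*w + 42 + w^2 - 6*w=w^2 - 11*w + 28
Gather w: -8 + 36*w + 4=36*w - 4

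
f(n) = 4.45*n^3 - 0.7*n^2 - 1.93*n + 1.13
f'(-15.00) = 3022.82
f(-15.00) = -15146.17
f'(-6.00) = 487.07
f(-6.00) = -973.69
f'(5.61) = 410.37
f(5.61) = 753.96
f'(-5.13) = 356.58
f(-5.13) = -608.17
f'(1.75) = 36.50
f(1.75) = 19.46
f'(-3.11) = 131.55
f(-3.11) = -133.50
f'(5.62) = 411.85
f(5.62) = 758.07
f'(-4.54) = 279.59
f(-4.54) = -420.95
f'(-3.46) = 162.73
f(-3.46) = -184.90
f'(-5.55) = 417.05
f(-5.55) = -770.46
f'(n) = 13.35*n^2 - 1.4*n - 1.93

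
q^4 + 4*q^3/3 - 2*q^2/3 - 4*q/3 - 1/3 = (q - 1)*(q + 1/3)*(q + 1)^2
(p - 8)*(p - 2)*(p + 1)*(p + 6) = p^4 - 3*p^3 - 48*p^2 + 52*p + 96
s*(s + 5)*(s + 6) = s^3 + 11*s^2 + 30*s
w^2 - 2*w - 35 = (w - 7)*(w + 5)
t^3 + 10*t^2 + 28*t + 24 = (t + 2)^2*(t + 6)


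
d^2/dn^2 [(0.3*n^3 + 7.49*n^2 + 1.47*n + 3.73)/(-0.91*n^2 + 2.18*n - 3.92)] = (-32.863058*n^3 + 157.15917*n^2 + 48.200628*n - 264.154328)/(0.753571*n^6 - 5.415774*n^5 + 22.712508*n^4 - 57.019208*n^3 + 97.838496*n^2 - 100.496256*n + 60.236288)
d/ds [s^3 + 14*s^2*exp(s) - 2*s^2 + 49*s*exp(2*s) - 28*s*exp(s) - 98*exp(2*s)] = 14*s^2*exp(s) + 3*s^2 + 98*s*exp(2*s) - 4*s - 147*exp(2*s) - 28*exp(s)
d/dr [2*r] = 2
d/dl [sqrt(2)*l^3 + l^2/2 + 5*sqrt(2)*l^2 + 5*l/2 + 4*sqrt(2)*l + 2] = 3*sqrt(2)*l^2 + l + 10*sqrt(2)*l + 5/2 + 4*sqrt(2)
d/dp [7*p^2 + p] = 14*p + 1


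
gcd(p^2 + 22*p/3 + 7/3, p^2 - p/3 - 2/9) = p + 1/3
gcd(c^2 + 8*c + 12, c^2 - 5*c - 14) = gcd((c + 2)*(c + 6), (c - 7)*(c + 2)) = c + 2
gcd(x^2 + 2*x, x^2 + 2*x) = x^2 + 2*x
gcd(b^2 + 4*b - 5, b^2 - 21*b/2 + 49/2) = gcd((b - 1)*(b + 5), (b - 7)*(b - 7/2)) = 1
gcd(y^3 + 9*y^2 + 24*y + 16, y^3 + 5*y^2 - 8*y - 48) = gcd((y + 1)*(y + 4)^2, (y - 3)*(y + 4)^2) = y^2 + 8*y + 16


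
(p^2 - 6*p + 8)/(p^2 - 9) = (p^2 - 6*p + 8)/(p^2 - 9)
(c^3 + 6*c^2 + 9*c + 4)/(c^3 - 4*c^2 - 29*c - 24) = (c^2 + 5*c + 4)/(c^2 - 5*c - 24)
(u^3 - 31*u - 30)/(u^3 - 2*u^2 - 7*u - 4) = (u^2 - u - 30)/(u^2 - 3*u - 4)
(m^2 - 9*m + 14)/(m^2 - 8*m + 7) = (m - 2)/(m - 1)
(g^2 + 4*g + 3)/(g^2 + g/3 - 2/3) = 3*(g + 3)/(3*g - 2)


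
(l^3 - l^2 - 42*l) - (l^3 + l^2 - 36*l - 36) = -2*l^2 - 6*l + 36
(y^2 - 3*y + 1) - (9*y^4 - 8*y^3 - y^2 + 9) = -9*y^4 + 8*y^3 + 2*y^2 - 3*y - 8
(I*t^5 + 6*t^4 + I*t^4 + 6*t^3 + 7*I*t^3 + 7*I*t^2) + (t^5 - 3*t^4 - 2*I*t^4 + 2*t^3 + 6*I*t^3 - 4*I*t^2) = t^5 + I*t^5 + 3*t^4 - I*t^4 + 8*t^3 + 13*I*t^3 + 3*I*t^2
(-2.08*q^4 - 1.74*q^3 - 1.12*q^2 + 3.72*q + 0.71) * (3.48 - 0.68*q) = 1.4144*q^5 - 6.0552*q^4 - 5.2936*q^3 - 6.4272*q^2 + 12.4628*q + 2.4708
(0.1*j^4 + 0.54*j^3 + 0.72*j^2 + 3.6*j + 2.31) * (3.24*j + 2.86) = 0.324*j^5 + 2.0356*j^4 + 3.8772*j^3 + 13.7232*j^2 + 17.7804*j + 6.6066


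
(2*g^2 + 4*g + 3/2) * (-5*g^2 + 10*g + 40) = -10*g^4 + 225*g^2/2 + 175*g + 60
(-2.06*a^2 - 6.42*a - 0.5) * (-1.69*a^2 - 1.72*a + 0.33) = 3.4814*a^4 + 14.393*a^3 + 11.2076*a^2 - 1.2586*a - 0.165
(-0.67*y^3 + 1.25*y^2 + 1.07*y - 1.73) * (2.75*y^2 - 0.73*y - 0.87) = -1.8425*y^5 + 3.9266*y^4 + 2.6129*y^3 - 6.6261*y^2 + 0.332*y + 1.5051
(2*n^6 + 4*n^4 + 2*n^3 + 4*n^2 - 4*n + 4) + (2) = 2*n^6 + 4*n^4 + 2*n^3 + 4*n^2 - 4*n + 6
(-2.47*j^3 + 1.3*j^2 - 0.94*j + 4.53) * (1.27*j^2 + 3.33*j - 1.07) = -3.1369*j^5 - 6.5741*j^4 + 5.7781*j^3 + 1.2319*j^2 + 16.0907*j - 4.8471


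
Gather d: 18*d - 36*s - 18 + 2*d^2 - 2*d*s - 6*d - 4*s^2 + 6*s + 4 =2*d^2 + d*(12 - 2*s) - 4*s^2 - 30*s - 14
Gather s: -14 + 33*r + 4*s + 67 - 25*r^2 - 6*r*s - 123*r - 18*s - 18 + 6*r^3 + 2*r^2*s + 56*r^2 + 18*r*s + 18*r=6*r^3 + 31*r^2 - 72*r + s*(2*r^2 + 12*r - 14) + 35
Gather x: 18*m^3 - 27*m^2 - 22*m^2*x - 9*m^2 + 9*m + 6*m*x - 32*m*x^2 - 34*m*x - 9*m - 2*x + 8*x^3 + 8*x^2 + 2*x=18*m^3 - 36*m^2 + 8*x^3 + x^2*(8 - 32*m) + x*(-22*m^2 - 28*m)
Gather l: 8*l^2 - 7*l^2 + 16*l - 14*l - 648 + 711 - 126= l^2 + 2*l - 63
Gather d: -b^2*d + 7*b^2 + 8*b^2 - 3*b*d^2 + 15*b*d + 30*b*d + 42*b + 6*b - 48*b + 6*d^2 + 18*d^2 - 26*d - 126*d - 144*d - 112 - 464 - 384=15*b^2 + d^2*(24 - 3*b) + d*(-b^2 + 45*b - 296) - 960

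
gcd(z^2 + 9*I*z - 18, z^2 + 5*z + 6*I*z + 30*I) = z + 6*I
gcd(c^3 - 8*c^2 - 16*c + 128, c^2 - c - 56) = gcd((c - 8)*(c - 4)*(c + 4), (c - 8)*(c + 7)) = c - 8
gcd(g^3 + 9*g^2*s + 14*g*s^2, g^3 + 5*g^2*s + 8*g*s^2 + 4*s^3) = g + 2*s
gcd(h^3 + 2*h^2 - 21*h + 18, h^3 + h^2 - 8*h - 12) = h - 3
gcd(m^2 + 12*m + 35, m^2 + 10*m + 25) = m + 5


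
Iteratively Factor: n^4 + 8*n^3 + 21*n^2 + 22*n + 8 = (n + 2)*(n^3 + 6*n^2 + 9*n + 4) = (n + 1)*(n + 2)*(n^2 + 5*n + 4) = (n + 1)*(n + 2)*(n + 4)*(n + 1)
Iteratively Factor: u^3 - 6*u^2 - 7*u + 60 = (u - 4)*(u^2 - 2*u - 15) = (u - 4)*(u + 3)*(u - 5)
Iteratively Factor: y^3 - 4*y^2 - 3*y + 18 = (y - 3)*(y^2 - y - 6) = (y - 3)*(y + 2)*(y - 3)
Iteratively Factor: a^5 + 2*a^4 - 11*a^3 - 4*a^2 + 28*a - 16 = (a + 2)*(a^4 - 11*a^2 + 18*a - 8) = (a - 1)*(a + 2)*(a^3 + a^2 - 10*a + 8) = (a - 1)*(a + 2)*(a + 4)*(a^2 - 3*a + 2) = (a - 2)*(a - 1)*(a + 2)*(a + 4)*(a - 1)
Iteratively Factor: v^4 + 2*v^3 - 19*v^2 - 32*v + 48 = (v + 4)*(v^3 - 2*v^2 - 11*v + 12) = (v - 1)*(v + 4)*(v^2 - v - 12) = (v - 1)*(v + 3)*(v + 4)*(v - 4)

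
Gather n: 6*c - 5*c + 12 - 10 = c + 2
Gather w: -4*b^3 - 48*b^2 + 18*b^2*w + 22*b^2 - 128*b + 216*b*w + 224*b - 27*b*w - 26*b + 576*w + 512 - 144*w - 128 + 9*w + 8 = -4*b^3 - 26*b^2 + 70*b + w*(18*b^2 + 189*b + 441) + 392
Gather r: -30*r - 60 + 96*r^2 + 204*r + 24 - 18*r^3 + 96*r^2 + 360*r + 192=-18*r^3 + 192*r^2 + 534*r + 156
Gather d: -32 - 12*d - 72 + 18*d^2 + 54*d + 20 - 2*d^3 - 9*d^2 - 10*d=-2*d^3 + 9*d^2 + 32*d - 84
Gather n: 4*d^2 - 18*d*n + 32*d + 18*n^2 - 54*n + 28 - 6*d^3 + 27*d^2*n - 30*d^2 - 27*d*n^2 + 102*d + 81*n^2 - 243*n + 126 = -6*d^3 - 26*d^2 + 134*d + n^2*(99 - 27*d) + n*(27*d^2 - 18*d - 297) + 154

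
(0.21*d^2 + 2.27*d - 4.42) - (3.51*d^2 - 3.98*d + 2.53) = -3.3*d^2 + 6.25*d - 6.95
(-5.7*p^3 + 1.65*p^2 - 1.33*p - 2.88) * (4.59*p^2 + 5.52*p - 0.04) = -26.163*p^5 - 23.8905*p^4 + 3.2313*p^3 - 20.6268*p^2 - 15.8444*p + 0.1152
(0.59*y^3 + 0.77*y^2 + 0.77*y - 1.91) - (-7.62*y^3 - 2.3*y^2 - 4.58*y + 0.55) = 8.21*y^3 + 3.07*y^2 + 5.35*y - 2.46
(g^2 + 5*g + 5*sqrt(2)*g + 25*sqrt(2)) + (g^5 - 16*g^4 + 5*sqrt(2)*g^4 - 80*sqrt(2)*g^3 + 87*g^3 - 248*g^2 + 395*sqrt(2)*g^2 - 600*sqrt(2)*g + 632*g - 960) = g^5 - 16*g^4 + 5*sqrt(2)*g^4 - 80*sqrt(2)*g^3 + 87*g^3 - 247*g^2 + 395*sqrt(2)*g^2 - 595*sqrt(2)*g + 637*g - 960 + 25*sqrt(2)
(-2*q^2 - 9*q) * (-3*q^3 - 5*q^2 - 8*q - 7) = 6*q^5 + 37*q^4 + 61*q^3 + 86*q^2 + 63*q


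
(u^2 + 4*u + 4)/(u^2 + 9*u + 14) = (u + 2)/(u + 7)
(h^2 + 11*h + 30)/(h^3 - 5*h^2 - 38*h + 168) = (h + 5)/(h^2 - 11*h + 28)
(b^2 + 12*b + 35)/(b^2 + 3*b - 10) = (b + 7)/(b - 2)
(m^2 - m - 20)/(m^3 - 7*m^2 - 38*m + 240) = (m + 4)/(m^2 - 2*m - 48)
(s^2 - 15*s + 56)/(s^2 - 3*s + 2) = (s^2 - 15*s + 56)/(s^2 - 3*s + 2)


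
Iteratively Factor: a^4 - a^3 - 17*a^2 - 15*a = (a + 1)*(a^3 - 2*a^2 - 15*a) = (a - 5)*(a + 1)*(a^2 + 3*a) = (a - 5)*(a + 1)*(a + 3)*(a)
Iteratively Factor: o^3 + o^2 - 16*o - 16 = (o + 4)*(o^2 - 3*o - 4) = (o + 1)*(o + 4)*(o - 4)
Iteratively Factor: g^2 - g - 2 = (g - 2)*(g + 1)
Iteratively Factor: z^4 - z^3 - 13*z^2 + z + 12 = (z - 1)*(z^3 - 13*z - 12) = (z - 1)*(z + 3)*(z^2 - 3*z - 4) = (z - 1)*(z + 1)*(z + 3)*(z - 4)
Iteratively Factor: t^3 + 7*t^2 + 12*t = (t + 4)*(t^2 + 3*t) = t*(t + 4)*(t + 3)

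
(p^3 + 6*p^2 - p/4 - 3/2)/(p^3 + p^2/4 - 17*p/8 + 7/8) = 2*(2*p^2 + 13*p + 6)/(4*p^2 + 3*p - 7)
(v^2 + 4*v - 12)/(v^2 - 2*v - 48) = (v - 2)/(v - 8)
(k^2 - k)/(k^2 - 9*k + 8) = k/(k - 8)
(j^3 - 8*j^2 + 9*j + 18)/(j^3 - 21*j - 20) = (j^2 - 9*j + 18)/(j^2 - j - 20)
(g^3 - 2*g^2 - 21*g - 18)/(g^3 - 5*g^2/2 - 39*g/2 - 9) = 2*(g + 1)/(2*g + 1)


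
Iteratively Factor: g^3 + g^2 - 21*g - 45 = (g + 3)*(g^2 - 2*g - 15) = (g + 3)^2*(g - 5)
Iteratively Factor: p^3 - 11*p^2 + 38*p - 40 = (p - 4)*(p^2 - 7*p + 10) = (p - 4)*(p - 2)*(p - 5)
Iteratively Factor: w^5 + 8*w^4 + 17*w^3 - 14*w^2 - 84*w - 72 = (w + 3)*(w^4 + 5*w^3 + 2*w^2 - 20*w - 24) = (w + 3)^2*(w^3 + 2*w^2 - 4*w - 8) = (w + 2)*(w + 3)^2*(w^2 - 4) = (w + 2)^2*(w + 3)^2*(w - 2)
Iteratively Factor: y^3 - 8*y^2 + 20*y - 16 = (y - 2)*(y^2 - 6*y + 8) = (y - 2)^2*(y - 4)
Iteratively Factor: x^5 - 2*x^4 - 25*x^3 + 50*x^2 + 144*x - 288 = (x + 3)*(x^4 - 5*x^3 - 10*x^2 + 80*x - 96) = (x - 2)*(x + 3)*(x^3 - 3*x^2 - 16*x + 48) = (x - 2)*(x + 3)*(x + 4)*(x^2 - 7*x + 12) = (x - 4)*(x - 2)*(x + 3)*(x + 4)*(x - 3)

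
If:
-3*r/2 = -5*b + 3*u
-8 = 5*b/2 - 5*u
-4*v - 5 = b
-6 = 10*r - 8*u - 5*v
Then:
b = 1953/1235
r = 121/247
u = 1181/494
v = -2032/1235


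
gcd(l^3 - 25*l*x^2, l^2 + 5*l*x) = l^2 + 5*l*x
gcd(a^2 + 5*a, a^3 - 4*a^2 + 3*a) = a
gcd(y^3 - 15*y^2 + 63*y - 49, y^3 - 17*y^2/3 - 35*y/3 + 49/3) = y^2 - 8*y + 7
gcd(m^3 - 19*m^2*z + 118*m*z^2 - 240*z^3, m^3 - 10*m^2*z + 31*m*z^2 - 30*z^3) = -m + 5*z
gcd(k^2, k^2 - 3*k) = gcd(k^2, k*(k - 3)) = k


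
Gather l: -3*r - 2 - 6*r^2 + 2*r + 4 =-6*r^2 - r + 2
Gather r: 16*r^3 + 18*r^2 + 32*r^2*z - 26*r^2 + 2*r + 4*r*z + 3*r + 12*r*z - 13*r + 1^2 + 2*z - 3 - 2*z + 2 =16*r^3 + r^2*(32*z - 8) + r*(16*z - 8)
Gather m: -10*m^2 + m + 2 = -10*m^2 + m + 2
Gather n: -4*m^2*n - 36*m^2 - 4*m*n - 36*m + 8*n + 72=-36*m^2 - 36*m + n*(-4*m^2 - 4*m + 8) + 72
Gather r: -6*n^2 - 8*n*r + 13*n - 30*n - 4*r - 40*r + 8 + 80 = -6*n^2 - 17*n + r*(-8*n - 44) + 88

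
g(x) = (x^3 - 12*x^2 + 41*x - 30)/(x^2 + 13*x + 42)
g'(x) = (-2*x - 13)*(x^3 - 12*x^2 + 41*x - 30)/(x^2 + 13*x + 42)^2 + (3*x^2 - 24*x + 41)/(x^2 + 13*x + 42) = (x^4 + 26*x^3 - 71*x^2 - 948*x + 2112)/(x^4 + 26*x^3 + 253*x^2 + 1092*x + 1764)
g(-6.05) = 19762.63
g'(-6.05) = 368218.17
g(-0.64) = -1.80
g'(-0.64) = 2.31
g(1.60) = 0.14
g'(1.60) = 0.12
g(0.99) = -0.00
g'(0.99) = 0.36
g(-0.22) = -1.01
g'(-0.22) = 1.51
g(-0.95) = -2.64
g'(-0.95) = 3.14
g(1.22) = 0.07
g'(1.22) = 0.26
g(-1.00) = -2.80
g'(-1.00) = 3.29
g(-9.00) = -350.00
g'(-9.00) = -208.33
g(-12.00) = -132.60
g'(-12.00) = -23.25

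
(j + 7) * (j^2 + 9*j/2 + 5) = j^3 + 23*j^2/2 + 73*j/2 + 35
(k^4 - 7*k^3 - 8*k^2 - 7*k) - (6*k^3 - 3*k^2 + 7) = k^4 - 13*k^3 - 5*k^2 - 7*k - 7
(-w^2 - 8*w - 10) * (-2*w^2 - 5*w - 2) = 2*w^4 + 21*w^3 + 62*w^2 + 66*w + 20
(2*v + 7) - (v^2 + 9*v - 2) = -v^2 - 7*v + 9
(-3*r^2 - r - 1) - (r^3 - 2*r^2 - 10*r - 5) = -r^3 - r^2 + 9*r + 4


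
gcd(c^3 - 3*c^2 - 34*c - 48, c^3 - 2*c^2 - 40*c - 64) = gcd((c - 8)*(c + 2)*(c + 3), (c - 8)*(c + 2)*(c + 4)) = c^2 - 6*c - 16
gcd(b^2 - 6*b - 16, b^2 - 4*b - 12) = b + 2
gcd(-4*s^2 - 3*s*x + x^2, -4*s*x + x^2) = -4*s + x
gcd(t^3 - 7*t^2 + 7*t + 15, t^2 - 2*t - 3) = t^2 - 2*t - 3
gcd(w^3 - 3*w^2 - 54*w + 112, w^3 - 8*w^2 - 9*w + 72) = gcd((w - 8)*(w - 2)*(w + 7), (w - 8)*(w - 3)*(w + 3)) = w - 8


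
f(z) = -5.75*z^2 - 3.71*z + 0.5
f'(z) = -11.5*z - 3.71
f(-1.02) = -1.70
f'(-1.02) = 8.02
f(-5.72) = -166.41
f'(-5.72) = 62.07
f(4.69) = -143.38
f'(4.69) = -57.64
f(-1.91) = -13.39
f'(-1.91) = 18.26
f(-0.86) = -0.56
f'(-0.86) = 6.18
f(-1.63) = -8.73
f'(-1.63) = 15.04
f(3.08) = -65.47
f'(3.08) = -39.13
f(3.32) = -75.20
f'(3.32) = -41.89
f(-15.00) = -1237.60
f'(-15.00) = 168.79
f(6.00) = -228.76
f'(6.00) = -72.71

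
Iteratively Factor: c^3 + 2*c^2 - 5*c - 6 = (c + 3)*(c^2 - c - 2) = (c - 2)*(c + 3)*(c + 1)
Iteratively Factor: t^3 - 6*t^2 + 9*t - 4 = (t - 1)*(t^2 - 5*t + 4) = (t - 1)^2*(t - 4)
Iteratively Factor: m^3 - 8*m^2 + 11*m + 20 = (m + 1)*(m^2 - 9*m + 20) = (m - 4)*(m + 1)*(m - 5)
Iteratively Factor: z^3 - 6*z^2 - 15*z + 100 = (z - 5)*(z^2 - z - 20) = (z - 5)*(z + 4)*(z - 5)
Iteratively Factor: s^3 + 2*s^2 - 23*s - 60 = (s - 5)*(s^2 + 7*s + 12) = (s - 5)*(s + 4)*(s + 3)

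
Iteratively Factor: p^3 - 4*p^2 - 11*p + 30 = (p - 5)*(p^2 + p - 6) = (p - 5)*(p - 2)*(p + 3)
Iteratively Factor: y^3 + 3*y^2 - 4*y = (y + 4)*(y^2 - y) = y*(y + 4)*(y - 1)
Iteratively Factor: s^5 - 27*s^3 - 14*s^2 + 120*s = (s + 3)*(s^4 - 3*s^3 - 18*s^2 + 40*s) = (s - 2)*(s + 3)*(s^3 - s^2 - 20*s) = s*(s - 2)*(s + 3)*(s^2 - s - 20) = s*(s - 2)*(s + 3)*(s + 4)*(s - 5)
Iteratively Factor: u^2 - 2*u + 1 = (u - 1)*(u - 1)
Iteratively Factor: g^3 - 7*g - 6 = (g + 1)*(g^2 - g - 6) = (g - 3)*(g + 1)*(g + 2)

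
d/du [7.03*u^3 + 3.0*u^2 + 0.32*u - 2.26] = 21.09*u^2 + 6.0*u + 0.32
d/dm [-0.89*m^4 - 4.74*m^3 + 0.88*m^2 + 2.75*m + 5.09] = -3.56*m^3 - 14.22*m^2 + 1.76*m + 2.75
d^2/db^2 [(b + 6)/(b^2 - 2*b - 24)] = 2*((-3*b - 4)*(-b^2 + 2*b + 24) - 4*(b - 1)^2*(b + 6))/(-b^2 + 2*b + 24)^3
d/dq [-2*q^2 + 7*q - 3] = 7 - 4*q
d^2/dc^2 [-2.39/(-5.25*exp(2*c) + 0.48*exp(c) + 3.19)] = ((1.1472 - 50.19*exp(c))*(-5.25*exp(2*c) + 0.48*exp(c) + 3.19) - 2.39*(10.5*exp(c) - 0.48)*(21.0*exp(c) - 0.96)*exp(c))*exp(c)/(-5.25*exp(2*c) + 0.48*exp(c) + 3.19)^3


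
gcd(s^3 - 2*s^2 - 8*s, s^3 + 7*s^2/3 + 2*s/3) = s^2 + 2*s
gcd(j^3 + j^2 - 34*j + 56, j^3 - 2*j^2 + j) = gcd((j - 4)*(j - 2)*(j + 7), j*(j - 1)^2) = 1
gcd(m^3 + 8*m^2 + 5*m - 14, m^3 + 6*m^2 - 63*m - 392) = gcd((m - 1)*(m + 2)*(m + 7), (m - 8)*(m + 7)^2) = m + 7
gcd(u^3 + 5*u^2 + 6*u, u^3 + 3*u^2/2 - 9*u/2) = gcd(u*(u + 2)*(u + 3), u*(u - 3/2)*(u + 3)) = u^2 + 3*u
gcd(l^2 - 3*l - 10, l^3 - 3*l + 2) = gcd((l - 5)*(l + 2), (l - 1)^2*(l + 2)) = l + 2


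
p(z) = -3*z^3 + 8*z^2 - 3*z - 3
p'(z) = -9*z^2 + 16*z - 3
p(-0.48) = 0.61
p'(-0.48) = -12.75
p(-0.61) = 2.49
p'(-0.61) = -16.11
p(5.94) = -367.30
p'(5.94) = -225.51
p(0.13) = -3.26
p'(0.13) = -1.07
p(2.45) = -6.45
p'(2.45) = -17.82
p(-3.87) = 302.31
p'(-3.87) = -199.71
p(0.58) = -2.63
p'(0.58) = 3.25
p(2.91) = -17.91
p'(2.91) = -32.65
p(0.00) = -3.00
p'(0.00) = -3.00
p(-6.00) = 951.00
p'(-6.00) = -423.00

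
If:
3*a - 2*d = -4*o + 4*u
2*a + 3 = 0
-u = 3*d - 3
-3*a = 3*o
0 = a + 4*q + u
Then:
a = -3/2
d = 21/20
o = 3/2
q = 33/80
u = -3/20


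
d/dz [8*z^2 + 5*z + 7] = 16*z + 5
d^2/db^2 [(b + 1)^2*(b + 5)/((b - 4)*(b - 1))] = 2*(67*b^3 - 129*b^2 - 159*b + 437)/(b^6 - 15*b^5 + 87*b^4 - 245*b^3 + 348*b^2 - 240*b + 64)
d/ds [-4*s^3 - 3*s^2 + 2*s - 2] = -12*s^2 - 6*s + 2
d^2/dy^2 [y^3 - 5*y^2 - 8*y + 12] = 6*y - 10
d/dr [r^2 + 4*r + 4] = 2*r + 4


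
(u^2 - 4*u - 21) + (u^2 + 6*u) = 2*u^2 + 2*u - 21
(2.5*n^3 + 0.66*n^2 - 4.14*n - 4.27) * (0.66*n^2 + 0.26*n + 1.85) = 1.65*n^5 + 1.0856*n^4 + 2.0642*n^3 - 2.6736*n^2 - 8.7692*n - 7.8995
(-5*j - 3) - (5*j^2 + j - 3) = -5*j^2 - 6*j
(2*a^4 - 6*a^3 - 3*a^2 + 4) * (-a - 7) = -2*a^5 - 8*a^4 + 45*a^3 + 21*a^2 - 4*a - 28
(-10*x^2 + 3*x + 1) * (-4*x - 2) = 40*x^3 + 8*x^2 - 10*x - 2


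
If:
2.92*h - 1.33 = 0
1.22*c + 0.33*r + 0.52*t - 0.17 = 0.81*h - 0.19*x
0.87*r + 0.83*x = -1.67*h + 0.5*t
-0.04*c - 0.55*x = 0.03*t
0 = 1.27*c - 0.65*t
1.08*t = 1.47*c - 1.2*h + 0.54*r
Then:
No Solution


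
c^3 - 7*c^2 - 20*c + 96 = (c - 8)*(c - 3)*(c + 4)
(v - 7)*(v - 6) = v^2 - 13*v + 42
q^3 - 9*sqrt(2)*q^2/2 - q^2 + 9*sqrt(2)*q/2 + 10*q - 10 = (q - 1)*(q - 5*sqrt(2)/2)*(q - 2*sqrt(2))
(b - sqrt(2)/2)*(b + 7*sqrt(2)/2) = b^2 + 3*sqrt(2)*b - 7/2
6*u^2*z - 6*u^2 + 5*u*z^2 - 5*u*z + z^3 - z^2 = (2*u + z)*(3*u + z)*(z - 1)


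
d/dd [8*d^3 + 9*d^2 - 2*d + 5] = 24*d^2 + 18*d - 2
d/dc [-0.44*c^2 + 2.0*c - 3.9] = 2.0 - 0.88*c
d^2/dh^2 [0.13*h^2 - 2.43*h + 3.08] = 0.260000000000000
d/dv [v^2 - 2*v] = 2*v - 2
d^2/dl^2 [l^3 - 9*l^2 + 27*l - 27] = 6*l - 18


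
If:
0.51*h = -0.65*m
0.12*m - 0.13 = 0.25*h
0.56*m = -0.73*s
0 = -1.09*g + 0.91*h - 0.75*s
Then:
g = -0.16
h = -0.38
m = 0.30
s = -0.23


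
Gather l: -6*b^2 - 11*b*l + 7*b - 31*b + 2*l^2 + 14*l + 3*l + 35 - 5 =-6*b^2 - 24*b + 2*l^2 + l*(17 - 11*b) + 30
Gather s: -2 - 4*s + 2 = -4*s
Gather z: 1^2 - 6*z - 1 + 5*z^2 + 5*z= 5*z^2 - z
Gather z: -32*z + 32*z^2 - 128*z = 32*z^2 - 160*z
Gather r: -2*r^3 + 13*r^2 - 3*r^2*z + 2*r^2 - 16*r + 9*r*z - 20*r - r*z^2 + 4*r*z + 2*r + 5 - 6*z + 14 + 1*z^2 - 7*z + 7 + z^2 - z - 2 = -2*r^3 + r^2*(15 - 3*z) + r*(-z^2 + 13*z - 34) + 2*z^2 - 14*z + 24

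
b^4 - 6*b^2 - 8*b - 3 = (b - 3)*(b + 1)^3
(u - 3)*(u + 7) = u^2 + 4*u - 21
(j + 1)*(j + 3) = j^2 + 4*j + 3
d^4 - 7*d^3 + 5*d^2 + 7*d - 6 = (d - 6)*(d - 1)^2*(d + 1)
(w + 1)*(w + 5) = w^2 + 6*w + 5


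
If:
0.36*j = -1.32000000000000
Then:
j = -3.67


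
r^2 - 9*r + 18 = (r - 6)*(r - 3)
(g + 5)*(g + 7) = g^2 + 12*g + 35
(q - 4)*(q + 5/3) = q^2 - 7*q/3 - 20/3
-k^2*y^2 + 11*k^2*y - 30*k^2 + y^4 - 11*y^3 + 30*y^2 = (-k + y)*(k + y)*(y - 6)*(y - 5)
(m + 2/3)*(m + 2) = m^2 + 8*m/3 + 4/3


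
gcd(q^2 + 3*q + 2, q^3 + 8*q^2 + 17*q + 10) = q^2 + 3*q + 2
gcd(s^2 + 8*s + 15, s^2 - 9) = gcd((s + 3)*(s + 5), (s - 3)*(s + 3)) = s + 3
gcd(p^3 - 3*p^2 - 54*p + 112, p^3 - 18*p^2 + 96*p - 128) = p^2 - 10*p + 16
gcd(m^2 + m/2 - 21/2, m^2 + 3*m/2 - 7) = m + 7/2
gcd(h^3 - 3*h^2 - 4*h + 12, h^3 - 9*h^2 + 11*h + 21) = h - 3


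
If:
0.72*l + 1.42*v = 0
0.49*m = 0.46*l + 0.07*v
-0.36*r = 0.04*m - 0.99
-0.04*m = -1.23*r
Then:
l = 22.10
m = 19.15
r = 0.62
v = -11.21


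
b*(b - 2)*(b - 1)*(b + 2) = b^4 - b^3 - 4*b^2 + 4*b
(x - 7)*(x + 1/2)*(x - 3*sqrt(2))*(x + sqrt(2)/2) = x^4 - 13*x^3/2 - 5*sqrt(2)*x^3/2 - 13*x^2/2 + 65*sqrt(2)*x^2/4 + 35*sqrt(2)*x/4 + 39*x/2 + 21/2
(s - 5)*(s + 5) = s^2 - 25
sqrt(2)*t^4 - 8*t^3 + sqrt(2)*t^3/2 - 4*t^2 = t^2*(t - 4*sqrt(2))*(sqrt(2)*t + sqrt(2)/2)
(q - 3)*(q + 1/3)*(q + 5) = q^3 + 7*q^2/3 - 43*q/3 - 5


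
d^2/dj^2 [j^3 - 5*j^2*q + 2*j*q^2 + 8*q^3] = 6*j - 10*q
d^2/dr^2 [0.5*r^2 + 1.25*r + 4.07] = 1.00000000000000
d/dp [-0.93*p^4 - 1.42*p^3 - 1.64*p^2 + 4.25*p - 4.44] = -3.72*p^3 - 4.26*p^2 - 3.28*p + 4.25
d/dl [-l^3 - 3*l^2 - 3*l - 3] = -3*l^2 - 6*l - 3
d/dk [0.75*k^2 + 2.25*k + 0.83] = 1.5*k + 2.25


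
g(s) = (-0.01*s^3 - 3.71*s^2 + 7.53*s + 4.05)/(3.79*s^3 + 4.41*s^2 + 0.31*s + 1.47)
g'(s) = (-11.37*s^2 - 8.82*s - 0.31)*(-0.01*s^3 - 3.71*s^2 + 7.53*s + 4.05)/(3.79*s^3 + 4.41*s^2 + 0.31*s + 1.47)^2 + (-0.03*s^2 - 7.42*s + 7.53)/(3.79*s^3 + 4.41*s^2 + 0.31*s + 1.47) = (1.38777878078145e-17*s^5 + 14.0168*s^4 - 57.0836*s^3 - 80.45*s^2 - 46.6284*s + 9.8136)/(14.3641*s^6 + 33.4278*s^5 + 21.7979*s^4 + 13.8768*s^3 + 13.0615*s^2 + 0.9114*s + 2.1609)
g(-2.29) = 1.50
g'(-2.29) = 1.64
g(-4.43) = 0.42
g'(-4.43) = 0.15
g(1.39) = 0.36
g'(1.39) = -0.73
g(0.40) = 2.54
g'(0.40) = -3.87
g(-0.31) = 0.81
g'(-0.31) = 6.47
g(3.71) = -0.08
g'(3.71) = -0.02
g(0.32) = 2.83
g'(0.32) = -3.28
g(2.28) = 0.03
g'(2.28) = -0.17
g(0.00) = 2.76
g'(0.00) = 4.54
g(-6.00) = 0.26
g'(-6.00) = 0.06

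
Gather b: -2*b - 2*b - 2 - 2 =-4*b - 4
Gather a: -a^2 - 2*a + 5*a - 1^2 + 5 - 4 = -a^2 + 3*a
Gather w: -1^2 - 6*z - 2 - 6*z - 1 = -12*z - 4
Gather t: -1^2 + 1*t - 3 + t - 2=2*t - 6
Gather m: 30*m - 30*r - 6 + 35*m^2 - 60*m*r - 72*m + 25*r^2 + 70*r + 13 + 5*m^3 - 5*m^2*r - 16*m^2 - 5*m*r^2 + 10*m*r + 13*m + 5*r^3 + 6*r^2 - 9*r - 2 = 5*m^3 + m^2*(19 - 5*r) + m*(-5*r^2 - 50*r - 29) + 5*r^3 + 31*r^2 + 31*r + 5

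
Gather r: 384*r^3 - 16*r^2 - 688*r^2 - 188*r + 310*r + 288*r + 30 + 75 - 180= 384*r^3 - 704*r^2 + 410*r - 75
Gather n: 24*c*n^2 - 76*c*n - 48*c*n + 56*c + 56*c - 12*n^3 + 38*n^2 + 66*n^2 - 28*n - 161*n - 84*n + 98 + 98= 112*c - 12*n^3 + n^2*(24*c + 104) + n*(-124*c - 273) + 196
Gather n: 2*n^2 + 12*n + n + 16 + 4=2*n^2 + 13*n + 20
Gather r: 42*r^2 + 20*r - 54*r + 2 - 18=42*r^2 - 34*r - 16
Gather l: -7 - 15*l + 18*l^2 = 18*l^2 - 15*l - 7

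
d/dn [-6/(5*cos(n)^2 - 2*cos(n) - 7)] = 12*(1 - 5*cos(n))*sin(n)/(-5*cos(n)^2 + 2*cos(n) + 7)^2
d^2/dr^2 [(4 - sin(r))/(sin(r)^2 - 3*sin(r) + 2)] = (sin(r)^4 - 12*sin(r)^3 + 10*sin(r)^2 + 36*sin(r) - 44)/((sin(r) - 2)^3*(sin(r) - 1)^2)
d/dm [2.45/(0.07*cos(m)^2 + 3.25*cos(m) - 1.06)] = (0.343*cos(m) + 7.9625)*sin(m)/(0.07*cos(m)^2 + 3.25*cos(m) - 1.06)^2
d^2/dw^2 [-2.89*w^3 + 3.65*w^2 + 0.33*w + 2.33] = 7.3 - 17.34*w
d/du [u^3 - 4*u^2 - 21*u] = 3*u^2 - 8*u - 21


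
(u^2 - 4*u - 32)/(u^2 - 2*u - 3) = (-u^2 + 4*u + 32)/(-u^2 + 2*u + 3)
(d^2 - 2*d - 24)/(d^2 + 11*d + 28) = (d - 6)/(d + 7)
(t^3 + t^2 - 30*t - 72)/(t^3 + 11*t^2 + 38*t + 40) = (t^2 - 3*t - 18)/(t^2 + 7*t + 10)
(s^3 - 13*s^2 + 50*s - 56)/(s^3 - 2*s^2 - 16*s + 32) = (s - 7)/(s + 4)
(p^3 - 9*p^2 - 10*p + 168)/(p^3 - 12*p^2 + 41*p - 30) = (p^2 - 3*p - 28)/(p^2 - 6*p + 5)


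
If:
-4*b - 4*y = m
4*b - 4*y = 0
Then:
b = y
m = -8*y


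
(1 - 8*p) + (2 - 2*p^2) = -2*p^2 - 8*p + 3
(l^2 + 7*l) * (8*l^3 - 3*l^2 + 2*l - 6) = 8*l^5 + 53*l^4 - 19*l^3 + 8*l^2 - 42*l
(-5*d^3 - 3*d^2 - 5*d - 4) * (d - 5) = -5*d^4 + 22*d^3 + 10*d^2 + 21*d + 20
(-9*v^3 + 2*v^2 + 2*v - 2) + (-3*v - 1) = -9*v^3 + 2*v^2 - v - 3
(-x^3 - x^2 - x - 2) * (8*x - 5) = -8*x^4 - 3*x^3 - 3*x^2 - 11*x + 10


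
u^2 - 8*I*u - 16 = (u - 4*I)^2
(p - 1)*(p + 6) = p^2 + 5*p - 6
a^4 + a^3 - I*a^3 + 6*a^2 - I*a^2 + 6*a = a*(a + 1)*(a - 3*I)*(a + 2*I)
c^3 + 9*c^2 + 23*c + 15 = (c + 1)*(c + 3)*(c + 5)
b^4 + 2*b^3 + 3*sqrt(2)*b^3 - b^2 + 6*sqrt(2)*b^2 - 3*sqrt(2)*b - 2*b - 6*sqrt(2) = (b - 1)*(b + 1)*(b + 2)*(b + 3*sqrt(2))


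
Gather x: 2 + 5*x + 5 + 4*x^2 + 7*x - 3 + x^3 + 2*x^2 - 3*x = x^3 + 6*x^2 + 9*x + 4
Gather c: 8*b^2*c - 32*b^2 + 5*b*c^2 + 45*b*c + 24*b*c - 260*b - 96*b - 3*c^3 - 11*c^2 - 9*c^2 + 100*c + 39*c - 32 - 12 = -32*b^2 - 356*b - 3*c^3 + c^2*(5*b - 20) + c*(8*b^2 + 69*b + 139) - 44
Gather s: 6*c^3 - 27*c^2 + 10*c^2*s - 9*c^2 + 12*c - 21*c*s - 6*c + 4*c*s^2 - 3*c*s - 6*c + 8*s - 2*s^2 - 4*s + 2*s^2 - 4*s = 6*c^3 - 36*c^2 + 4*c*s^2 + s*(10*c^2 - 24*c)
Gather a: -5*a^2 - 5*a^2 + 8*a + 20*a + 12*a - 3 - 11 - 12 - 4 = -10*a^2 + 40*a - 30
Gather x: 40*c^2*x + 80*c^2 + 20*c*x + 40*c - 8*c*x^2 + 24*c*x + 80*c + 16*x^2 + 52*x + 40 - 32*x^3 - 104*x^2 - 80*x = 80*c^2 + 120*c - 32*x^3 + x^2*(-8*c - 88) + x*(40*c^2 + 44*c - 28) + 40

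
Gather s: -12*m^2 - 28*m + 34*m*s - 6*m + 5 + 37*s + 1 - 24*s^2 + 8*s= -12*m^2 - 34*m - 24*s^2 + s*(34*m + 45) + 6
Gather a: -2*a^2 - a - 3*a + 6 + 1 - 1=-2*a^2 - 4*a + 6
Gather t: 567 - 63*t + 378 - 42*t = 945 - 105*t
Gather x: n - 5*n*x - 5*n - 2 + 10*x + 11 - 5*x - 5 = -4*n + x*(5 - 5*n) + 4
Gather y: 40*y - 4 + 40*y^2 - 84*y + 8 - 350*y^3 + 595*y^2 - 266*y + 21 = -350*y^3 + 635*y^2 - 310*y + 25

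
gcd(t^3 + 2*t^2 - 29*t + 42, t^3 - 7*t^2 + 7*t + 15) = t - 3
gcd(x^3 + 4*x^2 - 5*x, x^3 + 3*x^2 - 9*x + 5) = x^2 + 4*x - 5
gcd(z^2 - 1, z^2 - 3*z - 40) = 1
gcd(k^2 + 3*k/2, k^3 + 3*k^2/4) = k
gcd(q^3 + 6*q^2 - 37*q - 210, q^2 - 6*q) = q - 6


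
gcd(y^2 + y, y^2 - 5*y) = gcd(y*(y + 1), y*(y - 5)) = y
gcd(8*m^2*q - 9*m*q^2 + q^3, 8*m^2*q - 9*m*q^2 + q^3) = 8*m^2*q - 9*m*q^2 + q^3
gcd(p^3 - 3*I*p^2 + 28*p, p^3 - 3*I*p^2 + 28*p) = p^3 - 3*I*p^2 + 28*p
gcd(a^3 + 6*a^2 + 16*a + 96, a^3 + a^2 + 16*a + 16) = a^2 + 16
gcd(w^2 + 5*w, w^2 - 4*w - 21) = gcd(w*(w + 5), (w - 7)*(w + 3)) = 1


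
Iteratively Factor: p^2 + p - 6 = (p + 3)*(p - 2)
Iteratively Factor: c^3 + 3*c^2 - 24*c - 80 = (c + 4)*(c^2 - c - 20) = (c - 5)*(c + 4)*(c + 4)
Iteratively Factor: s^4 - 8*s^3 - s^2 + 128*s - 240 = (s - 3)*(s^3 - 5*s^2 - 16*s + 80) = (s - 3)*(s + 4)*(s^2 - 9*s + 20) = (s - 4)*(s - 3)*(s + 4)*(s - 5)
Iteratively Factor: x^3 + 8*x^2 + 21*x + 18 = (x + 2)*(x^2 + 6*x + 9) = (x + 2)*(x + 3)*(x + 3)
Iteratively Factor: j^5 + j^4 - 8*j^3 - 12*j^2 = (j + 2)*(j^4 - j^3 - 6*j^2) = (j - 3)*(j + 2)*(j^3 + 2*j^2) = j*(j - 3)*(j + 2)*(j^2 + 2*j) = j^2*(j - 3)*(j + 2)*(j + 2)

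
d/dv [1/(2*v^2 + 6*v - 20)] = (-v - 3/2)/(v^2 + 3*v - 10)^2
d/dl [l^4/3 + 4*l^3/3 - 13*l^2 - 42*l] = 4*l^3/3 + 4*l^2 - 26*l - 42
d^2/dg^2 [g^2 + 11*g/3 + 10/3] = 2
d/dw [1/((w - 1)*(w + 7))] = 2*(-w - 3)/(w^4 + 12*w^3 + 22*w^2 - 84*w + 49)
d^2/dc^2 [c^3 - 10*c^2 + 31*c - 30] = 6*c - 20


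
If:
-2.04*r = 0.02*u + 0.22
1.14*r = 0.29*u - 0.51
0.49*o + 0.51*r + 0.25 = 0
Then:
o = -0.38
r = -0.12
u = 1.29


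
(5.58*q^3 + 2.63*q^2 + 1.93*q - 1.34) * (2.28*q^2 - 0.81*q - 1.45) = 12.7224*q^5 + 1.4766*q^4 - 5.8209*q^3 - 8.432*q^2 - 1.7131*q + 1.943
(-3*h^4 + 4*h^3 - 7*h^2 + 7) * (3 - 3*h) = 9*h^5 - 21*h^4 + 33*h^3 - 21*h^2 - 21*h + 21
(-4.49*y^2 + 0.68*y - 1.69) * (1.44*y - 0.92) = -6.4656*y^3 + 5.11*y^2 - 3.0592*y + 1.5548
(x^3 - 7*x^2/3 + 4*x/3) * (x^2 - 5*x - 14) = x^5 - 22*x^4/3 - x^3 + 26*x^2 - 56*x/3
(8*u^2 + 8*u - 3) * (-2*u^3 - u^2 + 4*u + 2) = -16*u^5 - 24*u^4 + 30*u^3 + 51*u^2 + 4*u - 6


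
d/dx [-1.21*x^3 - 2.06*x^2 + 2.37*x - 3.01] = -3.63*x^2 - 4.12*x + 2.37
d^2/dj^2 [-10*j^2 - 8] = -20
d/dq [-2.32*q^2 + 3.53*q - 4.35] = 3.53 - 4.64*q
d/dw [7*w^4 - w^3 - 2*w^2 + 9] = w*(28*w^2 - 3*w - 4)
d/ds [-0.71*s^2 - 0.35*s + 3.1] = -1.42*s - 0.35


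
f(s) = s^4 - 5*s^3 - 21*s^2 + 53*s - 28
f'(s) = 4*s^3 - 15*s^2 - 42*s + 53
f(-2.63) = -173.84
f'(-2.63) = -13.06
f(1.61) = -11.25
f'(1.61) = -36.81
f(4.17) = -232.34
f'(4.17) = -92.93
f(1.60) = -10.89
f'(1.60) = -36.22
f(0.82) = -0.97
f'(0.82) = 10.68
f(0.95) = -0.07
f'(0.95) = 2.99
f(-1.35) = -122.20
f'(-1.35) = 72.52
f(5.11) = -290.85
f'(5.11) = -19.57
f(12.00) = 9680.00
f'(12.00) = 4301.00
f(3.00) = -112.00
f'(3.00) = -100.00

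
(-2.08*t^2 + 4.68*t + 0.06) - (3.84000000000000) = -2.08*t^2 + 4.68*t - 3.78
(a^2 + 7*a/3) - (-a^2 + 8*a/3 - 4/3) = 2*a^2 - a/3 + 4/3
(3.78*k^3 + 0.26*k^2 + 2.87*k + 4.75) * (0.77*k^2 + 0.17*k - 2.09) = 2.9106*k^5 + 0.8428*k^4 - 5.6461*k^3 + 3.602*k^2 - 5.1908*k - 9.9275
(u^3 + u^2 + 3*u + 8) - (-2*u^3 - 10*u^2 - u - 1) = 3*u^3 + 11*u^2 + 4*u + 9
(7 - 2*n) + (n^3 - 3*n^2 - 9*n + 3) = n^3 - 3*n^2 - 11*n + 10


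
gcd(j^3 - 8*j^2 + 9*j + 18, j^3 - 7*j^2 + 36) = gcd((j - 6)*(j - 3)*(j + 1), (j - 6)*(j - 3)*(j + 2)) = j^2 - 9*j + 18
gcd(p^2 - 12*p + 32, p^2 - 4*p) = p - 4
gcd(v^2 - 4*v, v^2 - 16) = v - 4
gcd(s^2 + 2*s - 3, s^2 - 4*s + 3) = s - 1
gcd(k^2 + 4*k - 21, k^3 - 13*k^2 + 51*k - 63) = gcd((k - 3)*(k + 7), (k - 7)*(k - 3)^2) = k - 3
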